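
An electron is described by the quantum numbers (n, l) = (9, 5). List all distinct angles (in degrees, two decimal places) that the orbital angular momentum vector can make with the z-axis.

|L| = √(l(l+1)) ℏ = √30 ℏ.
cos θ = m_l/√30 for each m_l ∈ {-5, -4, -3, -2, -1, 0, 1, 2, 3, 4, 5}.

θ ∈ {24.09°, 43.09°, 56.79°, 68.58°, 79.48°, 90.00°, 100.52°, 111.42°, 123.21°, 136.91°, 155.91°}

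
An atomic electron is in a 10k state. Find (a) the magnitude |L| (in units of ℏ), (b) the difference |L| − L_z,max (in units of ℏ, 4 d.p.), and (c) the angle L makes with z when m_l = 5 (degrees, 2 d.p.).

The 10k subshell has l = 7.
|L| = ℏ√(7·8) = 2√14 ℏ ≈ 7.483ℏ.
|L| − L_z,max = (2√14 − 7)ℏ ≈ 0.4833ℏ.
For m_l = 5: cos θ = 5/√56, θ ≈ 48.08°.

|L| = 2√14 ℏ ≈ 7.483ℏ; |L|−L_z,max ≈ 0.4833ℏ; θ(m_l=5) ≈ 48.08°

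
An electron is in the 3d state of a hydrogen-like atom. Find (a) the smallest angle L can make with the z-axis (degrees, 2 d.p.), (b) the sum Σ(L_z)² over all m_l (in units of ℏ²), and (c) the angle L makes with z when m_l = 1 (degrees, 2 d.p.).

θ_min ≈ 35.26°; Σ(L_z)² = 10 ℏ²; θ(m_l=1) ≈ 65.91°

The 3d subshell has l = 2.
cos θ_min = 2/√6, so θ_min ≈ 35.26°.
Σ m_l² = 10, so Σ(L_z)² = 10 ℏ².
For m_l = 1: cos θ = 1/√6, θ ≈ 65.91°.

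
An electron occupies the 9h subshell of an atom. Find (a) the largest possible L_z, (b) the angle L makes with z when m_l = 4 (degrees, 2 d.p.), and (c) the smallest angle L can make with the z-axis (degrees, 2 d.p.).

9h means n = 9, l = 5.
L_z,max = lℏ = 5ℏ.
For m_l = 4: cos θ = 4/√30, θ ≈ 43.09°.
cos θ_min = 5/√30, so θ_min ≈ 24.09°.

L_z,max = 5ℏ; θ(m_l=4) ≈ 43.09°; θ_min ≈ 24.09°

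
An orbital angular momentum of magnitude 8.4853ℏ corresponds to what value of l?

l = 8

|L| = ℏ√(l(l+1)), so l(l+1) = 72.
The positive root is l = 8.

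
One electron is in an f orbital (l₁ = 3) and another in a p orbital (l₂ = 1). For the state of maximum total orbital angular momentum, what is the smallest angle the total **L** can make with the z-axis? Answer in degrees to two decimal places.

L runs from |3 − 1| = 2 to 3 + 1 = 4.
So L can be 2, 3, 4.
The maximum is L = 4, with |L_tot| = ℏ√(4·5) = 2√5 ℏ.
The minimum angle with z is arccos(4/√20) ≈ 26.57°.

θ_min ≈ 26.57°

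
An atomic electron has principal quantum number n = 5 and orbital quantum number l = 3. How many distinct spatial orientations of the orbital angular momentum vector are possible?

The number of m_l values is 2l + 1 = 2·3 + 1 = 7.

7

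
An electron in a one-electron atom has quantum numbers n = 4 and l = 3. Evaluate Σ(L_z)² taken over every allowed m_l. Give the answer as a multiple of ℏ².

Σ(L_z)² = 28 ℏ²

m_l ∈ {-3, -2, -1, 0, 1, 2, 3}.
Σ m_l² = l(l+1)(2l+1)/3 = 3·4·7/3 = 28.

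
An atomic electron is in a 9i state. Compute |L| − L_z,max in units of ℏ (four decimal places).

The 9i subshell has l = 6.
|L| = √42 ℏ ≈ 6.4807ℏ, while L_z,max = lℏ = 6ℏ.
The difference is (√42 − 6)ℏ ≈ 0.4807ℏ.

|L| − L_z,max ≈ 0.4807ℏ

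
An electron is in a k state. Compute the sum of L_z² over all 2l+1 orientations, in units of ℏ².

Σ(L_z)² = 280 ℏ²

A k state has l = 7.
m_l ∈ {-7, -6, -5, -4, -3, -2, -1, 0, 1, 2, 3, 4, 5, 6, 7}.
Σ m_l² = 2·(1 + 4 + 9 + 16 + 25 + 36 + 49) = 280.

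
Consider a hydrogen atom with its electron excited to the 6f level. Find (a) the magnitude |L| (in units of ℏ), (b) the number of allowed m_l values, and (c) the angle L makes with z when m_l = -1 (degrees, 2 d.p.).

The 6f level has l = 3.
|L| = ℏ√(3·4) = 2√3 ℏ ≈ 3.464ℏ.
There are 2l+1 = 7 values of m_l.
For m_l = -1: cos θ = -1/√12, θ ≈ 106.78°.

|L| = 2√3 ℏ ≈ 3.464ℏ; 7 values; θ(m_l=-1) ≈ 106.78°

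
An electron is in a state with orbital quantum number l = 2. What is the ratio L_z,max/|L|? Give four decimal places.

L_z,max/|L| = 0.8165

|L| = √6 ℏ ≈ 2.4495ℏ, while L_z,max = lℏ = 2ℏ.
L_z,max/|L| = 2/√6 = 0.8165.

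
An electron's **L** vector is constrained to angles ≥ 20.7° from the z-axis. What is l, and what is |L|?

l = 7, |L| = 2√14 ℏ ≈ 7.483ℏ

cos²θ_min = l/(l+1) = 0.8751.
Thus l = 0.8751/(1 − 0.8751) ≈ 7.
Then |L| = ℏ√(7·8) = 2√14 ℏ.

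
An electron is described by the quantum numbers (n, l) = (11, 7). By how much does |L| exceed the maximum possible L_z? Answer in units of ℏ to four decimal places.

|L| = 2√14 ℏ ≈ 7.4833ℏ, while L_z,max = lℏ = 7ℏ.
The difference is (2√14 − 7)ℏ ≈ 0.4833ℏ.

|L| − L_z,max ≈ 0.4833ℏ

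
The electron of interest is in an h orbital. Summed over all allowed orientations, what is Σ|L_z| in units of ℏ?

Σ|L_z| = 30 ℏ

The letter h corresponds to l = 5.
m_l ∈ {-5, -4, -3, -2, -1, 0, 1, 2, 3, 4, 5}.
Σ|m_l| = l(l+1) = 30.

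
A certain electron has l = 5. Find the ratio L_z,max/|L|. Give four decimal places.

L_z,max/|L| = 0.9129

|L| = √30 ℏ ≈ 5.4772ℏ, while L_z,max = lℏ = 5ℏ.
L_z,max/|L| = 5/√30 = 0.9129.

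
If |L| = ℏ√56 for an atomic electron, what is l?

l = 7

Since |L|² = l(l+1)ℏ², l(l+1) = 56.
l² + l − 56 = 0 ⇒ l = 7.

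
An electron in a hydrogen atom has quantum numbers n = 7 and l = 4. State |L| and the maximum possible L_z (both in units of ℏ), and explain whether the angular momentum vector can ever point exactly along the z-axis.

No: L_z,max = 4ℏ < |L| = 2√5 ℏ ≈ 4.472ℏ

|L| = 2√5 ℏ ≈ 4.4721ℏ, while L_z,max = lℏ = 4ℏ.
Since |L| > L_z,max, the vector can never point exactly along z; the closest it comes is θ_min = arccos(4/√20) ≈ 26.6°.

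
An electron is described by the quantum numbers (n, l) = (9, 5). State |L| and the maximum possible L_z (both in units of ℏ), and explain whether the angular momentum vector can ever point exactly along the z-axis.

|L| = √30 ℏ ≈ 5.4772ℏ, while L_z,max = lℏ = 5ℏ.
Since |L| > L_z,max, the vector can never point exactly along z; the closest it comes is θ_min = arccos(5/√30) ≈ 24.1°.

No: L_z,max = 5ℏ < |L| = √30 ℏ ≈ 5.477ℏ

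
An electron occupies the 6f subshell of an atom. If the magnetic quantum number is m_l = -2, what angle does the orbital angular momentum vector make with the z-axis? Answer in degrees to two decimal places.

The 6f subshell has l = 3.
|L| = ℏ√(l(l+1)) = 2√3 ℏ.
L_z = m_l ℏ = −2ℏ.
cos θ = L_z/|L| = -2/√12, so θ ≈ 125.26°.

θ ≈ 125.26°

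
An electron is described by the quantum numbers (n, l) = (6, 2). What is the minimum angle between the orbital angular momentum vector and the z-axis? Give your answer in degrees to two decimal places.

|L|² = l(l+1)ℏ² = 6ℏ², so |L| = √6 ℏ.
The smallest angle corresponds to the largest L_z, i.e. m_l = l = 2, giving L_z = 2ℏ.
cos θ_min = 2/√6, so θ_min ≈ 35.26°.

θ_min ≈ 35.26°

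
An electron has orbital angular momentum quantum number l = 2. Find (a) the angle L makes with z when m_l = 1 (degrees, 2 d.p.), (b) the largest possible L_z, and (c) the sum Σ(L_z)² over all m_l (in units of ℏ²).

For m_l = 1: cos θ = 1/√6, θ ≈ 65.91°.
L_z,max = lℏ = 2ℏ.
Σ m_l² = 10, so Σ(L_z)² = 10 ℏ².

θ(m_l=1) ≈ 65.91°; L_z,max = 2ℏ; Σ(L_z)² = 10 ℏ²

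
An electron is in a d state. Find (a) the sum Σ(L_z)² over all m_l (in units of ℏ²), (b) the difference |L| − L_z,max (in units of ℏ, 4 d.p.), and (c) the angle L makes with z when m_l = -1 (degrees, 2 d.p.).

A d state has l = 2.
Σ m_l² = 10, so Σ(L_z)² = 10 ℏ².
|L| − L_z,max = (√6 − 2)ℏ ≈ 0.4495ℏ.
For m_l = -1: cos θ = -1/√6, θ ≈ 114.09°.

Σ(L_z)² = 10 ℏ²; |L|−L_z,max ≈ 0.4495ℏ; θ(m_l=-1) ≈ 114.09°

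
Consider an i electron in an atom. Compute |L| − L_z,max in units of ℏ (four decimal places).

An i state has l = 6.
|L| = √42 ℏ ≈ 6.4807ℏ, while L_z,max = lℏ = 6ℏ.
The difference is (√42 − 6)ℏ ≈ 0.4807ℏ.

|L| − L_z,max ≈ 0.4807ℏ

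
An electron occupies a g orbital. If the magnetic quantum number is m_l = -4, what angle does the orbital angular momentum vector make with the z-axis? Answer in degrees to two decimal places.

θ ≈ 153.43°

For a g orbital, l = 4.
|L| = √(l(l+1)) ℏ = 2√5 ℏ.
L_z = m_l ℏ = −4ℏ.
cos θ = L_z/|L| = -4/√20, so θ ≈ 153.43°.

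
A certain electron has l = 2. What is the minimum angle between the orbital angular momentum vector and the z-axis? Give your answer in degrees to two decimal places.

|L| = √(l(l+1)) ℏ = √6 ℏ.
The smallest angle corresponds to the largest L_z, i.e. m_l = l = 2, giving L_z = 2ℏ.
cos θ_min = 2/√6, so θ_min ≈ 35.26°.

θ_min ≈ 35.26°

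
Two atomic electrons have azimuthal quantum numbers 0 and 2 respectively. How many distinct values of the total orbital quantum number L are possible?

1

L runs from |0 − 2| = 2 to 0 + 2 = 2.
Allowed values: L = 2.
That is 1 value.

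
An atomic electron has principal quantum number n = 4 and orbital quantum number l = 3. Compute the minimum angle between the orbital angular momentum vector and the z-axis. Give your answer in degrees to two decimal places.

θ_min ≈ 30.00°

|L| = √(l(l+1)) ℏ = 2√3 ℏ.
The smallest angle corresponds to the largest L_z, i.e. m_l = l = 3, giving L_z = 3ℏ.
cos θ_min = 3/√12, so θ_min ≈ 30.00°.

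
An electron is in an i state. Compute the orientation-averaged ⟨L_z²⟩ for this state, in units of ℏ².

For an i orbital, l = 6.
The allowed m_l values are -6, -5, -4, -3, -2, -1, 0, 1, 2, 3, 4, 5, 6.
Average of L_z² over 13 states: 182/13 ℏ² = 14 ℏ².

⟨L_z²⟩ = 14 ℏ²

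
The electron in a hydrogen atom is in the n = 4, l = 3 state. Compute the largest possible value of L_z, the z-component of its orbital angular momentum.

L_z,max = 3ℏ

L_z = m_l ℏ with m_l ∈ {−3, …, 3}; the maximum is m_l = 3.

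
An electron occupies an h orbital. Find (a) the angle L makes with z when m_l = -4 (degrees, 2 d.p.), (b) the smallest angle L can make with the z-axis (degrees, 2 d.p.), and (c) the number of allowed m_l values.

An h state has l = 5.
For m_l = -4: cos θ = -4/√30, θ ≈ 136.91°.
cos θ_min = 5/√30, so θ_min ≈ 24.09°.
There are 2l+1 = 11 values of m_l.

θ(m_l=-4) ≈ 136.91°; θ_min ≈ 24.09°; 11 values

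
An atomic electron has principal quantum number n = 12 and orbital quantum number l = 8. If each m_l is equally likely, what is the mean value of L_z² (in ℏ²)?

⟨L_z²⟩ = 24 ℏ²

m_l ∈ {-8, -7, -6, -5, -4, -3, -2, -1, 0, 1, 2, 3, 4, 5, 6, 7, 8}.
⟨L_z²⟩ = ℏ²·(Σ m_l²)/(2l+1) = ℏ²·408/17 = 24ℏ².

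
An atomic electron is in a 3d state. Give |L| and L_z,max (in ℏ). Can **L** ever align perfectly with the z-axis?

3d means n = 3, l = 2.
|L| = √6 ℏ ≈ 2.4495ℏ, while L_z,max = lℏ = 2ℏ.
Since |L| > L_z,max, the vector can never point exactly along z; the closest it comes is θ_min = arccos(2/√6) ≈ 35.3°.

No: L_z,max = 2ℏ < |L| = √6 ℏ ≈ 2.449ℏ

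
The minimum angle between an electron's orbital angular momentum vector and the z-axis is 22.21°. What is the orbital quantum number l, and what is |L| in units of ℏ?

At minimum angle, m_l = l, so cos θ = l/√(l(l+1)); cos²θ = l/(l+1) = 0.8571.
l = cos²θ/sin²θ ≈ 6.
Then |L| = ℏ√(6·7) = √42 ℏ.

l = 6, |L| = √42 ℏ ≈ 6.481ℏ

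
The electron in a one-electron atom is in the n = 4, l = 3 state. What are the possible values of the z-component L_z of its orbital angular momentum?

L_z ∈ {−3ℏ, −2ℏ, −ℏ, 0, ℏ, 2ℏ, 3ℏ}

L_z = m_l ℏ with m_l ranging from −l to +l in integer steps.
For l = 3: m_l ∈ {-3, -2, -1, 0, 1, 2, 3}.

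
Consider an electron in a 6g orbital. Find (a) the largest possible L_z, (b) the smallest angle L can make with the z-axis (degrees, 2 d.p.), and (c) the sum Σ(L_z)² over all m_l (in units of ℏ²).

L_z,max = 4ℏ; θ_min ≈ 26.57°; Σ(L_z)² = 60 ℏ²

For 6g, l = 4.
L_z,max = lℏ = 4ℏ.
cos θ_min = 4/√20, so θ_min ≈ 26.57°.
Σ m_l² = 60, so Σ(L_z)² = 60 ℏ².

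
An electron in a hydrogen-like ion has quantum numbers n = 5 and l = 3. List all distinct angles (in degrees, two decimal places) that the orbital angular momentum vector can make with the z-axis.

|L|² = l(l+1)ℏ² = 12ℏ², so |L| = 2√3 ℏ.
cos θ = m_l/√12 for each m_l ∈ {-3, -2, -1, 0, 1, 2, 3}.

θ ∈ {30.00°, 54.74°, 73.22°, 90.00°, 106.78°, 125.26°, 150.00°}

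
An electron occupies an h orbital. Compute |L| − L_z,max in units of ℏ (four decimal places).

For an h orbital, l = 5.
|L| = √30 ℏ ≈ 5.4772ℏ, while L_z,max = lℏ = 5ℏ.
The difference is (√30 − 5)ℏ ≈ 0.4772ℏ.

|L| − L_z,max ≈ 0.4772ℏ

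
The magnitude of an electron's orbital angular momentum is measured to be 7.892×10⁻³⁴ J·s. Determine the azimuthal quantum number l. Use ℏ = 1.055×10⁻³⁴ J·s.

Dividing by ℏ: |L|/ℏ ≈ 7.481.
Set l(l+1) = 55.96; the integer solution is l = 7.

l = 7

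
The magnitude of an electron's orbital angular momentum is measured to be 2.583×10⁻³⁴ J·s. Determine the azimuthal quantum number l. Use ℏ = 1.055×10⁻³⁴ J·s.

l = 2

In units of ℏ, |L| ≈ 2.448.
Set l(l+1) = 5.99; the integer solution is l = 2.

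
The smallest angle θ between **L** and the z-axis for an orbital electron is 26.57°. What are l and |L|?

cos²θ_min = l/(l+1) = 0.7999.
l = cos²θ/sin²θ ≈ 4.
Then |L| = ℏ√(4·5) = 2√5 ℏ.

l = 4, |L| = 2√5 ℏ ≈ 4.472ℏ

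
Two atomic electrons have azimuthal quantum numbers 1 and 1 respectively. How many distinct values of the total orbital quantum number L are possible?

3

Angular momentum addition gives L = |l₁ − l₂|, …, l₁ + l₂.
Allowed values: L = 0, 1, 2.
That is 3 values.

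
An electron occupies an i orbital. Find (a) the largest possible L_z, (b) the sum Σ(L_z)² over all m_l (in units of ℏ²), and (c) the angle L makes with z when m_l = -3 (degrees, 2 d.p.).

An i state has l = 6.
L_z,max = lℏ = 6ℏ.
Σ m_l² = 182, so Σ(L_z)² = 182 ℏ².
For m_l = -3: cos θ = -3/√42, θ ≈ 117.58°.

L_z,max = 6ℏ; Σ(L_z)² = 182 ℏ²; θ(m_l=-3) ≈ 117.58°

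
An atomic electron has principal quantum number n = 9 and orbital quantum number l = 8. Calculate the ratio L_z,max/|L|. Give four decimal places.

|L| = 6√2 ℏ ≈ 8.4853ℏ, while L_z,max = lℏ = 8ℏ.
L_z,max/|L| = 8/√72 = 0.9428.

L_z,max/|L| = 0.9428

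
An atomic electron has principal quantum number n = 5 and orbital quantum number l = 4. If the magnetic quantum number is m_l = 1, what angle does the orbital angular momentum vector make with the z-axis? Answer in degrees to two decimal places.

|L| = ℏ√(l(l+1)) = 2√5 ℏ.
L_z = m_l ℏ = 1ℏ.
cos θ = L_z/|L| = 1/√20, so θ ≈ 77.08°.

θ ≈ 77.08°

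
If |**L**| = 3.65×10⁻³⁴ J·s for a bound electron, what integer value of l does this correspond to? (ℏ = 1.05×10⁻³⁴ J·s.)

In units of ℏ, |L| ≈ 3.476.
l(l+1) ≈ 3.476² ≈ 12.08, so l = 3.

l = 3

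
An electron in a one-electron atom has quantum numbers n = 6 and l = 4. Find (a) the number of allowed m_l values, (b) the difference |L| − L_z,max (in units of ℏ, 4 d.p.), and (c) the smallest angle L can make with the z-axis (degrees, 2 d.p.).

9 values; |L|−L_z,max ≈ 0.4721ℏ; θ_min ≈ 26.57°

There are 2l+1 = 9 values of m_l.
|L| − L_z,max = (2√5 − 4)ℏ ≈ 0.4721ℏ.
cos θ_min = 4/√20, so θ_min ≈ 26.57°.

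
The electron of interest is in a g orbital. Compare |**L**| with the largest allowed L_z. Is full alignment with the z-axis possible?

A g state has l = 4.
|L| = 2√5 ℏ ≈ 4.4721ℏ, while L_z,max = lℏ = 4ℏ.
Since |L| > L_z,max, the vector can never point exactly along z; the closest it comes is θ_min = arccos(4/√20) ≈ 26.6°.

No: L_z,max = 4ℏ < |L| = 2√5 ℏ ≈ 4.472ℏ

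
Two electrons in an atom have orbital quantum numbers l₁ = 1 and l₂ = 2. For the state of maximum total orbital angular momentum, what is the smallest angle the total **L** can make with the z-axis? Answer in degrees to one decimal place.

The total orbital quantum number L ranges from |l₁ − l₂| to l₁ + l₂ in integer steps.
L ∈ {1, 2, 3}.
The maximum is L = 3, with |L_tot| = ℏ√(3·4) = 2√3 ℏ.
The minimum angle with z is arccos(3/√12) ≈ 30.0°.

θ_min ≈ 30.0°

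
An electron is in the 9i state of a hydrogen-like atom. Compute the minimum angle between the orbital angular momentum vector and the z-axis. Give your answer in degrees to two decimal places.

For 9i, l = 6.
|L|² = l(l+1)ℏ² = 42ℏ², so |L| = √42 ℏ.
The smallest angle corresponds to the largest L_z, i.e. m_l = l = 6, giving L_z = 6ℏ.
cos θ_min = 6/√42, so θ_min ≈ 22.21°.

θ_min ≈ 22.21°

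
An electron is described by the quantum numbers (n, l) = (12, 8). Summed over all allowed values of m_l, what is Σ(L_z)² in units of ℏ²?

The allowed m_l values are -8, -7, -6, -5, -4, -3, -2, -1, 0, 1, 2, 3, 4, 5, 6, 7, 8.
Σ m_l² = l(l+1)(2l+1)/3 = 8·9·17/3 = 408.

Σ(L_z)² = 408 ℏ²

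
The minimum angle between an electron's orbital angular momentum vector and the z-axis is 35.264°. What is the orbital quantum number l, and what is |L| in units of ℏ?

l = 2, |L| = √6 ℏ ≈ 2.449ℏ

cos θ_min = l/√(l(l+1)) = √(l/(l+1)), so l/(l+1) = cos²(35.264°) = 0.6667.
Solving: l = 2.
Then |L| = ℏ√(2·3) = √6 ℏ.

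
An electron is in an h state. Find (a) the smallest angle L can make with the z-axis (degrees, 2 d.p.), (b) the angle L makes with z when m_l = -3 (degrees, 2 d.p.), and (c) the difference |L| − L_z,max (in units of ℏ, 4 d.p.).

For an h orbital, l = 5.
cos θ_min = 5/√30, so θ_min ≈ 24.09°.
For m_l = -3: cos θ = -3/√30, θ ≈ 123.21°.
|L| − L_z,max = (√30 − 5)ℏ ≈ 0.4772ℏ.

θ_min ≈ 24.09°; θ(m_l=-3) ≈ 123.21°; |L|−L_z,max ≈ 0.4772ℏ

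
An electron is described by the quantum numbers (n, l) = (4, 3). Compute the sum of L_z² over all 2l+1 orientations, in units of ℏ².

m_l ∈ {-3, -2, -1, 0, 1, 2, 3}.
Σ m_l² = l(l+1)(2l+1)/3 = 3·4·7/3 = 28.

Σ(L_z)² = 28 ℏ²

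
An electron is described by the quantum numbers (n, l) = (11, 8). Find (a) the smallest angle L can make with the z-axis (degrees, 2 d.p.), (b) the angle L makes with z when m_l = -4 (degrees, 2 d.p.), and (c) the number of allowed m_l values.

θ_min ≈ 19.47°; θ(m_l=-4) ≈ 118.13°; 17 values

cos θ_min = 8/√72, so θ_min ≈ 19.47°.
For m_l = -4: cos θ = -4/√72, θ ≈ 118.13°.
There are 2l+1 = 17 values of m_l.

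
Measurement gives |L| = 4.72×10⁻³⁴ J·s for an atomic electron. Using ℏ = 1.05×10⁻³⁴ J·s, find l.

In units of ℏ, |L| ≈ 4.495.
Set l(l+1) = 20.21; the integer solution is l = 4.

l = 4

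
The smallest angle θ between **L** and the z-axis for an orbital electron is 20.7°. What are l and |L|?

cos²θ_min = l/(l+1) = 0.8751.
Thus l = 0.8751/(1 − 0.8751) ≈ 7.
Then |L| = ℏ√(7·8) = 2√14 ℏ.

l = 7, |L| = 2√14 ℏ ≈ 7.483ℏ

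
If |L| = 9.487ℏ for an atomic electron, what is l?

|L| = ℏ√(l(l+1)), so l(l+1) = 90.
l² + l − 90 = 0 ⇒ l = 9.

l = 9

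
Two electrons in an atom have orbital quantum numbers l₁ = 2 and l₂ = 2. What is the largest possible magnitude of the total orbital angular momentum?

By the triangle rule, |l₁ − l₂| ≤ L ≤ l₁ + l₂.
Allowed values: L = 0, 1, 2, 3, 4.
The largest magnitude corresponds to L = 4: |L_tot| = ℏ√(4·5) = 2√5 ℏ.

|L_tot|_max = 2√5 ℏ ≈ 4.472ℏ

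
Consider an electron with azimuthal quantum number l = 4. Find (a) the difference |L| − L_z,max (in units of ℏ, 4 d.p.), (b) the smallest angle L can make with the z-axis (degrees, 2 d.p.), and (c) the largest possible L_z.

|L|−L_z,max ≈ 0.4721ℏ; θ_min ≈ 26.57°; L_z,max = 4ℏ

|L| − L_z,max = (2√5 − 4)ℏ ≈ 0.4721ℏ.
cos θ_min = 4/√20, so θ_min ≈ 26.57°.
L_z,max = lℏ = 4ℏ.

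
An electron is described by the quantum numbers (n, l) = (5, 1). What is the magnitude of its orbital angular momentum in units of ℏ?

|L| = √2 ℏ ≈ 1.414ℏ

|L| = ℏ√(l(l+1)) = ℏ√(1·2) = √2 ℏ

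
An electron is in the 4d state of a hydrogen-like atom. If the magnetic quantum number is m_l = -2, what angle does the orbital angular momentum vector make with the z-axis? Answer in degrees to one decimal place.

θ ≈ 144.7°

For 4d, l = 2.
|L| = √(l(l+1)) ℏ = √6 ℏ.
L_z = m_l ℏ = −2ℏ.
cos θ = L_z/|L| = -2/√6, so θ ≈ 144.7°.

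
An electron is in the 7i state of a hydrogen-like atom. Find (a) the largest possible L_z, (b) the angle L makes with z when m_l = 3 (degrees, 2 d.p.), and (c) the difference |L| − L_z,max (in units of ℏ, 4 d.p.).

L_z,max = 6ℏ; θ(m_l=3) ≈ 62.42°; |L|−L_z,max ≈ 0.4807ℏ

7i means n = 7, l = 6.
L_z,max = lℏ = 6ℏ.
For m_l = 3: cos θ = 3/√42, θ ≈ 62.42°.
|L| − L_z,max = (√42 − 6)ℏ ≈ 0.4807ℏ.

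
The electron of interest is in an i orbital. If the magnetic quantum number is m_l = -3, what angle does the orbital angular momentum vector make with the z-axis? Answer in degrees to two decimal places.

θ ≈ 117.58°

For an i orbital, l = 6.
|L| = √(l(l+1)) ℏ = √42 ℏ.
L_z = m_l ℏ = −3ℏ.
cos θ = L_z/|L| = -3/√42, so θ ≈ 117.58°.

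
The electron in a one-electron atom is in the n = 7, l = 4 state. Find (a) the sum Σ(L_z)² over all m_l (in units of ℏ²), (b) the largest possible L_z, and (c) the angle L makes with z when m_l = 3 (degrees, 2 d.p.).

Σ(L_z)² = 60 ℏ²; L_z,max = 4ℏ; θ(m_l=3) ≈ 47.87°

Σ m_l² = 60, so Σ(L_z)² = 60 ℏ².
L_z,max = lℏ = 4ℏ.
For m_l = 3: cos θ = 3/√20, θ ≈ 47.87°.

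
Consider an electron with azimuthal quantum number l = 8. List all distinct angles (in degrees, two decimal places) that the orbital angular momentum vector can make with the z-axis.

|L| = √(l(l+1)) ℏ = 6√2 ℏ.
cos θ = m_l/√72 for each m_l ∈ {-8, -7, -6, -5, -4, -3, -2, -1, 0, 1, 2, 3, 4, 5, 6, 7, 8}.

θ ∈ {19.47°, 34.42°, 45.00°, 53.90°, 61.87°, 69.30°, 76.37°, 83.23°, 90.00°, 96.77°, 103.63°, 110.70°, 118.13°, 126.10°, 135.00°, 145.58°, 160.53°}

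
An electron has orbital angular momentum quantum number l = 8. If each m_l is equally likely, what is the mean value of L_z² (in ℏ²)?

The allowed m_l values are -8, -7, -6, -5, -4, -3, -2, -1, 0, 1, 2, 3, 4, 5, 6, 7, 8.
⟨L_z²⟩ = ℏ²·l(l+1)/3 = 24ℏ².

⟨L_z²⟩ = 24 ℏ²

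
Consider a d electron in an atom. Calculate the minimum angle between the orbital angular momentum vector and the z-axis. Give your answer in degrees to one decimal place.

θ_min ≈ 35.3°

The letter d corresponds to l = 2.
|L| = ℏ√(l(l+1)) = √6 ℏ.
The smallest angle corresponds to the largest L_z, i.e. m_l = l = 2, giving L_z = 2ℏ.
cos θ_min = 2/√6, so θ_min ≈ 35.3°.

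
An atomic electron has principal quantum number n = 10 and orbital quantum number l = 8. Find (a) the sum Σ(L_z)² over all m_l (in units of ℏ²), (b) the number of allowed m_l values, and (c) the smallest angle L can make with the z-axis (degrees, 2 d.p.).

Σ(L_z)² = 408 ℏ²; 17 values; θ_min ≈ 19.47°

Σ m_l² = 408, so Σ(L_z)² = 408 ℏ².
There are 2l+1 = 17 values of m_l.
cos θ_min = 8/√72, so θ_min ≈ 19.47°.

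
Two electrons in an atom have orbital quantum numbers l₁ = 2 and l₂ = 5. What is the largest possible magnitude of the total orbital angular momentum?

By the triangle rule, |l₁ − l₂| ≤ L ≤ l₁ + l₂.
Allowed values: L = 3, 4, 5, 6, 7.
The largest magnitude corresponds to L = 7: |L_tot| = ℏ√(7·8) = 2√14 ℏ.

|L_tot|_max = 2√14 ℏ ≈ 7.483ℏ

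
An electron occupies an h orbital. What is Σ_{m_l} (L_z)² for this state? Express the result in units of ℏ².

The letter h corresponds to l = 5.
The allowed m_l values are -5, -4, -3, -2, -1, 0, 1, 2, 3, 4, 5.
Σ m_l² = l(l+1)(2l+1)/3 = 5·6·11/3 = 110.

Σ(L_z)² = 110 ℏ²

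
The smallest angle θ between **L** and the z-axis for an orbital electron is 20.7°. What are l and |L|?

l = 7, |L| = 2√14 ℏ ≈ 7.483ℏ

cos²θ_min = l/(l+1) = 0.8751.
l = cos²θ/sin²θ ≈ 7.
Then |L| = ℏ√(7·8) = 2√14 ℏ.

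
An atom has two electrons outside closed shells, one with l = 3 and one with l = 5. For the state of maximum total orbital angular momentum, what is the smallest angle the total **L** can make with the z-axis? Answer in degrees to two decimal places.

L runs from |3 − 5| = 2 to 3 + 5 = 8.
L ∈ {2, 3, 4, 5, 6, 7, 8}.
The maximum is L = 8, with |L_tot| = ℏ√(8·9) = 6√2 ℏ.
The minimum angle with z is arccos(8/√72) ≈ 19.47°.

θ_min ≈ 19.47°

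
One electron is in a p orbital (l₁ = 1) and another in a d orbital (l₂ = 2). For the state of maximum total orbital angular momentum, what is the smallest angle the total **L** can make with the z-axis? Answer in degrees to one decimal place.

L runs from |1 − 2| = 1 to 1 + 2 = 3.
So L can be 1, 2, 3.
The maximum is L = 3, with |L_tot| = ℏ√(3·4) = 2√3 ℏ.
The minimum angle with z is arccos(3/√12) ≈ 30.0°.

θ_min ≈ 30.0°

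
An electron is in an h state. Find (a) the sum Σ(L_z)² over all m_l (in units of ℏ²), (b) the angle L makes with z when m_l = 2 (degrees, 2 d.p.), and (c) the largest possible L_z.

Σ(L_z)² = 110 ℏ²; θ(m_l=2) ≈ 68.58°; L_z,max = 5ℏ

H corresponds to l = 5.
Σ m_l² = 110, so Σ(L_z)² = 110 ℏ².
For m_l = 2: cos θ = 2/√30, θ ≈ 68.58°.
L_z,max = lℏ = 5ℏ.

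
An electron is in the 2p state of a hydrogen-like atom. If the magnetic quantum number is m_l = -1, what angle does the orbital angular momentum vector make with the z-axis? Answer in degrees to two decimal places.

The 2p subshell has l = 1.
|L| = ℏ√(l(l+1)) = √2 ℏ.
L_z = m_l ℏ = −1ℏ.
cos θ = L_z/|L| = -1/√2, so θ ≈ 135.00°.

θ ≈ 135.00°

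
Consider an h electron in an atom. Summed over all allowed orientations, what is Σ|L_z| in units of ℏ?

Σ|L_z| = 30 ℏ

For an h orbital, l = 5.
The allowed m_l values are -5, -4, -3, -2, -1, 0, 1, 2, 3, 4, 5.
Σ|m_l| = l(l+1) = 30.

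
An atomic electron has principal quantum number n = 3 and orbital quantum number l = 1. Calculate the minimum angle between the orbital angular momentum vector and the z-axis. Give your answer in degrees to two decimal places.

|L|² = l(l+1)ℏ² = 2ℏ², so |L| = √2 ℏ.
The smallest angle corresponds to the largest L_z, i.e. m_l = l = 1, giving L_z = 1ℏ.
cos θ_min = 1/√2, so θ_min ≈ 45.00°.

θ_min ≈ 45.00°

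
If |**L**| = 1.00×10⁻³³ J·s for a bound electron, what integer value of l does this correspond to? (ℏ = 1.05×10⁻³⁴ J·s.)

l = 9

Dividing by ℏ: |L|/ℏ ≈ 9.524.
Set l(l+1) = 90.70; the integer solution is l = 9.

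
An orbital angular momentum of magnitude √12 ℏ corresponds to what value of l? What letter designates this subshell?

l = 3 (f orbital)

|L| = ℏ√(l(l+1)), so l(l+1) = 12.
Solving: l = 3.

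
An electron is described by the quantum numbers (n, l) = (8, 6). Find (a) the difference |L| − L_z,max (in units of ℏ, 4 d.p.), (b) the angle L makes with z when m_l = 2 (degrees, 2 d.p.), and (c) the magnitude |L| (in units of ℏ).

|L| − L_z,max = (√42 − 6)ℏ ≈ 0.4807ℏ.
For m_l = 2: cos θ = 2/√42, θ ≈ 72.02°.
|L| = ℏ√(6·7) = √42 ℏ ≈ 6.481ℏ.

|L|−L_z,max ≈ 0.4807ℏ; θ(m_l=2) ≈ 72.02°; |L| = √42 ℏ ≈ 6.481ℏ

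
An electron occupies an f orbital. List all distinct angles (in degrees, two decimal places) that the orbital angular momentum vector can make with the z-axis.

θ ∈ {30.00°, 54.74°, 73.22°, 90.00°, 106.78°, 125.26°, 150.00°}

The letter f corresponds to l = 3.
|L| = ℏ√(l(l+1)) = 2√3 ℏ.
cos θ = m_l/√12 for each m_l ∈ {-3, -2, -1, 0, 1, 2, 3}.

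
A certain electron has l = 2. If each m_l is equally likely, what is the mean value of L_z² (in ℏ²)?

The allowed m_l values are -2, -1, 0, 1, 2.
⟨L_z²⟩ = ℏ²·(Σ m_l²)/(2l+1) = ℏ²·10/5 = 2ℏ².

⟨L_z²⟩ = 2 ℏ²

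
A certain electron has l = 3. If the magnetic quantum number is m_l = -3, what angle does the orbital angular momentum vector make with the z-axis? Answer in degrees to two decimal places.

|L| = ℏ√(l(l+1)) = 2√3 ℏ.
L_z = m_l ℏ = −3ℏ.
cos θ = L_z/|L| = -3/√12, so θ ≈ 150.00°.

θ ≈ 150.00°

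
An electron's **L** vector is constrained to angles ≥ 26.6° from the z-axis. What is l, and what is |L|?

cos²θ_min = l/(l+1) = 0.7995.
Solving: l = 4.
Then |L| = ℏ√(4·5) = 2√5 ℏ.

l = 4, |L| = 2√5 ℏ ≈ 4.472ℏ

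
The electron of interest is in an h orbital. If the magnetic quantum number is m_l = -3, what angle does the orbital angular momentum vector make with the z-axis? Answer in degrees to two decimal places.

θ ≈ 123.21°

An h state has l = 5.
|L|² = l(l+1)ℏ² = 30ℏ², so |L| = √30 ℏ.
L_z = m_l ℏ = −3ℏ.
cos θ = L_z/|L| = -3/√30, so θ ≈ 123.21°.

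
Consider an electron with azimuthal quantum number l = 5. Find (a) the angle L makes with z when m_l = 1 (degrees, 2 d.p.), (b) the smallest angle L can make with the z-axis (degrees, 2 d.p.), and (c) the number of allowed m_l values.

For m_l = 1: cos θ = 1/√30, θ ≈ 79.48°.
cos θ_min = 5/√30, so θ_min ≈ 24.09°.
There are 2l+1 = 11 values of m_l.

θ(m_l=1) ≈ 79.48°; θ_min ≈ 24.09°; 11 values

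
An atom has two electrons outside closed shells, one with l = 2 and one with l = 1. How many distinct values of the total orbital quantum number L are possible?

3

L runs from |2 − 1| = 1 to 2 + 1 = 3.
L ∈ {1, 2, 3}.
That is 3 values.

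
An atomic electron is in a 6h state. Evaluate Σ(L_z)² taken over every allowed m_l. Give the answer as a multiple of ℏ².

Σ(L_z)² = 110 ℏ²

For 6h, l = 5.
m_l ∈ {-5, -4, -3, -2, -1, 0, 1, 2, 3, 4, 5}.
Σ m_l² = l(l+1)(2l+1)/3 = 5·6·11/3 = 110.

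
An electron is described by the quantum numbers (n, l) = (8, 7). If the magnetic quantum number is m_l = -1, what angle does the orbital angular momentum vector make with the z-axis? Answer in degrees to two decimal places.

|L| = ℏ√(l(l+1)) = 2√14 ℏ.
L_z = m_l ℏ = −1ℏ.
cos θ = L_z/|L| = -1/√56, so θ ≈ 97.68°.

θ ≈ 97.68°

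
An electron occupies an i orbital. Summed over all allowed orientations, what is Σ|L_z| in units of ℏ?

Σ|L_z| = 42 ℏ

For an i orbital, l = 6.
m_l runs from −6 to 6, i.e. {-6, -5, -4, -3, -2, -1, 0, 1, 2, 3, 4, 5, 6}.
Σ|m_l| = 2·6(6+1)/2 = 42.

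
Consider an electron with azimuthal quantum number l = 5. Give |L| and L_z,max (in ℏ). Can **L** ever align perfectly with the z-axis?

No: L_z,max = 5ℏ < |L| = √30 ℏ ≈ 5.477ℏ

|L| = √30 ℏ ≈ 5.4772ℏ, while L_z,max = lℏ = 5ℏ.
Since |L| > L_z,max, the vector can never point exactly along z; the closest it comes is θ_min = arccos(5/√30) ≈ 24.1°.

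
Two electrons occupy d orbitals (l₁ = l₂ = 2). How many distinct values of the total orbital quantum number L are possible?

Angular momentum addition gives L = |l₁ − l₂|, …, l₁ + l₂.
Allowed values: L = 0, 1, 2, 3, 4.
That is 5 values.

5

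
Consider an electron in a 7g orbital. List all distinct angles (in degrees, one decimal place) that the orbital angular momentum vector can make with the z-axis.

The 7g subshell has l = 4.
|L|² = l(l+1)ℏ² = 20ℏ², so |L| = 2√5 ℏ.
cos θ = m_l/√20 for each m_l ∈ {-4, -3, -2, -1, 0, 1, 2, 3, 4}.

θ ∈ {26.6°, 47.9°, 63.4°, 77.1°, 90.0°, 102.9°, 116.6°, 132.1°, 153.4°}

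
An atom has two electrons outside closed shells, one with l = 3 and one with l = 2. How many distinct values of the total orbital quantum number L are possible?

L runs from |3 − 2| = 1 to 3 + 2 = 5.
Allowed values: L = 1, 2, 3, 4, 5.
That is 5 values.

5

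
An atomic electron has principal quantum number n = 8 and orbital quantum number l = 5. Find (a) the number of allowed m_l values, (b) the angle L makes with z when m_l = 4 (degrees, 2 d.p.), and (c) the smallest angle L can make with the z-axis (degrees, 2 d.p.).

There are 2l+1 = 11 values of m_l.
For m_l = 4: cos θ = 4/√30, θ ≈ 43.09°.
cos θ_min = 5/√30, so θ_min ≈ 24.09°.

11 values; θ(m_l=4) ≈ 43.09°; θ_min ≈ 24.09°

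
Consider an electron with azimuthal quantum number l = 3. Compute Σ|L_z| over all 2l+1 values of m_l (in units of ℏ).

Σ|L_z| = 12 ℏ

The allowed m_l values are -3, -2, -1, 0, 1, 2, 3.
Σ|m_l| = 2·3(3+1)/2 = 12.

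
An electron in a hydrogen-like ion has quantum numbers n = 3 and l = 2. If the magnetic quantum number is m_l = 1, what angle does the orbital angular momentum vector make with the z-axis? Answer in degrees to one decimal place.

|L|² = l(l+1)ℏ² = 6ℏ², so |L| = √6 ℏ.
L_z = m_l ℏ = 1ℏ.
cos θ = L_z/|L| = 1/√6, so θ ≈ 65.9°.

θ ≈ 65.9°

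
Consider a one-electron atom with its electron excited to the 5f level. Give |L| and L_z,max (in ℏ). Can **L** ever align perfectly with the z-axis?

No: L_z,max = 3ℏ < |L| = 2√3 ℏ ≈ 3.464ℏ

The 5f level has l = 3.
|L| = 2√3 ℏ ≈ 3.4641ℏ, while L_z,max = lℏ = 3ℏ.
Since |L| > L_z,max, the vector can never point exactly along z; the closest it comes is θ_min = arccos(3/√12) ≈ 30.0°.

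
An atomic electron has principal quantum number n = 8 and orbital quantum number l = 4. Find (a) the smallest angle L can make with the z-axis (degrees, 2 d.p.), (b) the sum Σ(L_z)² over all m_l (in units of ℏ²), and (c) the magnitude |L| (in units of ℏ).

θ_min ≈ 26.57°; Σ(L_z)² = 60 ℏ²; |L| = 2√5 ℏ ≈ 4.472ℏ

cos θ_min = 4/√20, so θ_min ≈ 26.57°.
Σ m_l² = 60, so Σ(L_z)² = 60 ℏ².
|L| = ℏ√(4·5) = 2√5 ℏ ≈ 4.472ℏ.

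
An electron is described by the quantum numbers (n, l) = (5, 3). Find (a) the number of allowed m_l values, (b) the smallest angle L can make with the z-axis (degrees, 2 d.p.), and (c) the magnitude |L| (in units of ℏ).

There are 2l+1 = 7 values of m_l.
cos θ_min = 3/√12, so θ_min ≈ 30.00°.
|L| = ℏ√(3·4) = 2√3 ℏ ≈ 3.464ℏ.

7 values; θ_min ≈ 30.00°; |L| = 2√3 ℏ ≈ 3.464ℏ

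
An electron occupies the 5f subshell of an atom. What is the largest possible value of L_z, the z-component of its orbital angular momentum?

5f means n = 5, l = 3.
L_z = m_l ℏ with m_l ∈ {−3, …, 3}; the maximum is m_l = 3.

L_z,max = 3ℏ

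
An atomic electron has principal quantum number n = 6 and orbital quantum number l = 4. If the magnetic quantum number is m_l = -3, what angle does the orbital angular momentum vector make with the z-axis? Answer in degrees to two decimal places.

θ ≈ 132.13°

|L| = √(l(l+1)) ℏ = 2√5 ℏ.
L_z = m_l ℏ = −3ℏ.
cos θ = L_z/|L| = -3/√20, so θ ≈ 132.13°.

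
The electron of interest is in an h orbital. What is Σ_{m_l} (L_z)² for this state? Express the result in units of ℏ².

Σ(L_z)² = 110 ℏ²

An h state has l = 5.
m_l runs from −5 to 5, i.e. {-5, -4, -3, -2, -1, 0, 1, 2, 3, 4, 5}.
Σ m_l² = 2·(1 + 4 + 9 + 16 + 25) = 110.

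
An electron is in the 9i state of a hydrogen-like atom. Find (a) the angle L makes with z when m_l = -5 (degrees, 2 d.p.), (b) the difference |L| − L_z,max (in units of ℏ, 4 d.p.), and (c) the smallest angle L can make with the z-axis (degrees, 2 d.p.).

θ(m_l=-5) ≈ 140.49°; |L|−L_z,max ≈ 0.4807ℏ; θ_min ≈ 22.21°

9i means n = 9, l = 6.
For m_l = -5: cos θ = -5/√42, θ ≈ 140.49°.
|L| − L_z,max = (√42 − 6)ℏ ≈ 0.4807ℏ.
cos θ_min = 6/√42, so θ_min ≈ 22.21°.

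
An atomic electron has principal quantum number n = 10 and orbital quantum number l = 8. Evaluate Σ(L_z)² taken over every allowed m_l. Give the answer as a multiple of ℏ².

Σ(L_z)² = 408 ℏ²

The allowed m_l values are -8, -7, -6, -5, -4, -3, -2, -1, 0, 1, 2, 3, 4, 5, 6, 7, 8.
Summing m² from −8 to 8: Σ m_l² = 408.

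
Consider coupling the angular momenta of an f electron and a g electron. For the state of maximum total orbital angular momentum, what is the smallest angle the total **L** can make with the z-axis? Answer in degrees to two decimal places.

The total orbital quantum number L ranges from |l₁ − l₂| to l₁ + l₂ in integer steps.
So L can be 1, 2, 3, 4, 5, 6, 7.
The maximum is L = 7, with |L_tot| = ℏ√(7·8) = 2√14 ℏ.
The minimum angle with z is arccos(7/√56) ≈ 20.70°.

θ_min ≈ 20.70°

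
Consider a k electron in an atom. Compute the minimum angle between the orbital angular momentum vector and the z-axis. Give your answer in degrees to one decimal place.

For a k orbital, l = 7.
|L| = √(l(l+1)) ℏ = 2√14 ℏ.
The smallest angle corresponds to the largest L_z, i.e. m_l = l = 7, giving L_z = 7ℏ.
cos θ_min = 7/√56, so θ_min ≈ 20.7°.

θ_min ≈ 20.7°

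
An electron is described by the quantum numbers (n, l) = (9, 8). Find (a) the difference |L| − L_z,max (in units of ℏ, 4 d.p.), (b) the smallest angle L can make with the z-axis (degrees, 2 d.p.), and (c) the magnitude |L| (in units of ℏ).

|L|−L_z,max ≈ 0.4853ℏ; θ_min ≈ 19.47°; |L| = 6√2 ℏ ≈ 8.485ℏ

|L| − L_z,max = (6√2 − 8)ℏ ≈ 0.4853ℏ.
cos θ_min = 8/√72, so θ_min ≈ 19.47°.
|L| = ℏ√(8·9) = 6√2 ℏ ≈ 8.485ℏ.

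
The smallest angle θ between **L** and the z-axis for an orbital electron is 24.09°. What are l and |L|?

l = 5, |L| = √30 ℏ ≈ 5.477ℏ

cos²θ_min = l/(l+1) = 0.8334.
l = cos²θ/sin²θ ≈ 5.
Then |L| = ℏ√(5·6) = √30 ℏ.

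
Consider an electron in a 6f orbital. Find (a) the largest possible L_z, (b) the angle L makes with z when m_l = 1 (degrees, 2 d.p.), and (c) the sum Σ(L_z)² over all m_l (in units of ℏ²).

6f means n = 6, l = 3.
L_z,max = lℏ = 3ℏ.
For m_l = 1: cos θ = 1/√12, θ ≈ 73.22°.
Σ m_l² = 28, so Σ(L_z)² = 28 ℏ².

L_z,max = 3ℏ; θ(m_l=1) ≈ 73.22°; Σ(L_z)² = 28 ℏ²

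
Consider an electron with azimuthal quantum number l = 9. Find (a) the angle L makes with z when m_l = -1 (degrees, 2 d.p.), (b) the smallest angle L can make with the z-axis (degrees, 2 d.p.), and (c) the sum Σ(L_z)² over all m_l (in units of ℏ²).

θ(m_l=-1) ≈ 96.05°; θ_min ≈ 18.43°; Σ(L_z)² = 570 ℏ²

For m_l = -1: cos θ = -1/√90, θ ≈ 96.05°.
cos θ_min = 9/√90, so θ_min ≈ 18.43°.
Σ m_l² = 570, so Σ(L_z)² = 570 ℏ².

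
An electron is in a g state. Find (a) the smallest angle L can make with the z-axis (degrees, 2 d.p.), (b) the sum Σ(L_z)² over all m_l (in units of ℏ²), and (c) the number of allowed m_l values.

For a g orbital, l = 4.
cos θ_min = 4/√20, so θ_min ≈ 26.57°.
Σ m_l² = 60, so Σ(L_z)² = 60 ℏ².
There are 2l+1 = 9 values of m_l.

θ_min ≈ 26.57°; Σ(L_z)² = 60 ℏ²; 9 values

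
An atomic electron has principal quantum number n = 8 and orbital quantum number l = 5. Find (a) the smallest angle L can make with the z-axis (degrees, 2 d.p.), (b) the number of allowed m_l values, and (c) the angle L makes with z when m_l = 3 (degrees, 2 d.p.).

cos θ_min = 5/√30, so θ_min ≈ 24.09°.
There are 2l+1 = 11 values of m_l.
For m_l = 3: cos θ = 3/√30, θ ≈ 56.79°.

θ_min ≈ 24.09°; 11 values; θ(m_l=3) ≈ 56.79°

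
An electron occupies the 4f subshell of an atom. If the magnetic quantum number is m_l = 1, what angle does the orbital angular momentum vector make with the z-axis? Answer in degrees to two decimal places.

4f means n = 4, l = 3.
|L| = ℏ√(l(l+1)) = 2√3 ℏ.
L_z = m_l ℏ = 1ℏ.
cos θ = L_z/|L| = 1/√12, so θ ≈ 73.22°.

θ ≈ 73.22°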